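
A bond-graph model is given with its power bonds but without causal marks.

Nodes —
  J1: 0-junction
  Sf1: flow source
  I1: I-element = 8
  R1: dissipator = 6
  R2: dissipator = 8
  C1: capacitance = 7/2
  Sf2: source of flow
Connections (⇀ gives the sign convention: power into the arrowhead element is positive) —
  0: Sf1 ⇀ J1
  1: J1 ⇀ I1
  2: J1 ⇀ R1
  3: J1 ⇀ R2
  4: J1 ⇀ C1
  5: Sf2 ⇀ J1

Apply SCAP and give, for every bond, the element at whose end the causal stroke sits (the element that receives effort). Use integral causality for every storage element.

β0 →Sf1  (Sf1 (Sf) sets flow on bond)
β5 →Sf2  (source Sf2 imposes f)
β1 →I1  (I1: I, integral causality)
β4 →J1  (C1: C, integral causality)
β2 →R1  (common-e at J1 fixed by 4)
β3 →R2  (J1 effort already set via bond 4)

#0 stroke at Sf1
#1 stroke at I1
#2 stroke at R1
#3 stroke at R2
#4 stroke at J1
#5 stroke at Sf2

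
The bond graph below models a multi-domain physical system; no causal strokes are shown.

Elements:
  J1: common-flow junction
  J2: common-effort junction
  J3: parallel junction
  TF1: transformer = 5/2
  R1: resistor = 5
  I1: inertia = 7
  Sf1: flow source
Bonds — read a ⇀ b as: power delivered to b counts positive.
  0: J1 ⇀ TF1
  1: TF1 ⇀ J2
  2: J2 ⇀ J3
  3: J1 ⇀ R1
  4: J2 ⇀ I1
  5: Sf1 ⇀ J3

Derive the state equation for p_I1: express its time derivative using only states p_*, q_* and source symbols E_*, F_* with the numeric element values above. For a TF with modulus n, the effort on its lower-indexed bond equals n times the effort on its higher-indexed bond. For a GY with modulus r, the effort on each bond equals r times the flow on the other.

dp_I1/dt = 4*F_Sf1/5 - 4*p_I1/35

β5 stroke→Sf1  (Sf1 fixes flow; stroke at Sf1)
β2 stroke→J3  (J3 needs exactly one e-in)
β4 stroke→I1  (I1 outputs flow p/I1)
β1 stroke→J2  (J2: last free bond brings effort in)
β0 stroke→TF1  (through TF1, causality passes straight; one stroke at TF1)
β3 stroke→J1  (J1: bond 0 brought flow, rest push out)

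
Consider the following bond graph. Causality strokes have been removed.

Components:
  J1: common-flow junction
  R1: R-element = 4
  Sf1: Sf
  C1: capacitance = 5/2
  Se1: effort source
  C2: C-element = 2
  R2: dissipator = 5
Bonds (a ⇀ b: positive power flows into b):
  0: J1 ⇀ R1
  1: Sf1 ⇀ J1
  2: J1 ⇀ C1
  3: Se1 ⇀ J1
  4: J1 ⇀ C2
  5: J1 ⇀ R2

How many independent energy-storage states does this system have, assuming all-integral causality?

#1 stroke→Sf1  (source Sf1 imposes f)
#3 stroke→J1  (Se1 fixes effort; stroke away)
#0 stroke→J1  (common-f at J1 fixed by 1)
#2 stroke→J1  (1-jn J1 has f-setter on 1)
#4 stroke→J1  (J1: bond 1 brought flow, rest push out)
#5 stroke→J1  (1-jn J1 has f-setter on 1)

2  (C1, C2 all integral)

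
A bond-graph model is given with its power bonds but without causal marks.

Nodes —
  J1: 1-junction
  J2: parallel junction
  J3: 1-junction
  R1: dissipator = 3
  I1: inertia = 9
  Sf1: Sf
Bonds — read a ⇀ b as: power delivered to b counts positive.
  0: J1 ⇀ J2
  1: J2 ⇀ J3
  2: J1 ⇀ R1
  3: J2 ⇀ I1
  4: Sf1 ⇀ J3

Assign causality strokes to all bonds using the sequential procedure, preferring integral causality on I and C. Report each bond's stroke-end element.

b4 stroke→Sf1  (Sf1: flow source, stroke at near end)
b1 stroke→J3  (J3 flow already set via bond 4)
b3 stroke→I1  (I1: I, integral causality)
b0 stroke→J2  (closing 0-jn rule on J2)
b2 stroke→J1  (common-f at J1 fixed by 0)

b0 |J2
b1 |J3
b2 |J1
b3 |I1
b4 |Sf1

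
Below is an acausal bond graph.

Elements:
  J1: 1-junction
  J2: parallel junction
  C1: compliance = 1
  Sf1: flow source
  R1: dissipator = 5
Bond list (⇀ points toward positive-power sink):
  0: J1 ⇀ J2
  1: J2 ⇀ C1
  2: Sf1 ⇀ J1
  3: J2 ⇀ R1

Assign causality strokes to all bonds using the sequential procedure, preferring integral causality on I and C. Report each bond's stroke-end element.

b0 →J1
b1 →J2
b2 →Sf1
b3 →R1

bond 2 |Sf1  (Sf1 (Sf) sets flow on bond)
bond 0 |J1  (J1 flow already set via bond 2)
bond 1 |J2  (C1 integral (e out))
bond 3 |R1  (J2 effort already set via bond 1)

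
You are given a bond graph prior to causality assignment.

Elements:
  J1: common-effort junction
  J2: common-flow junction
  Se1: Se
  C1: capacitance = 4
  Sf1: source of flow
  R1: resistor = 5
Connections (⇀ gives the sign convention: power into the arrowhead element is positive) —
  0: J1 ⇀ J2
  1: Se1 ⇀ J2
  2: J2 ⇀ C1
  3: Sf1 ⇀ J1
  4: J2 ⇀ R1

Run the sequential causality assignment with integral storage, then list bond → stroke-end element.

β1 stroke at J2  (Se1: effort source, stroke at far end)
β3 stroke at Sf1  (Sf1: flow source, stroke at near end)
β0 stroke at J1  (only one effort-in slot at J1)
β2 stroke at J2  (1-jn J2 has f-setter on 0)
β4 stroke at J2  (common-f at J2 fixed by 0)

β0 →J1
β1 →J2
β2 →J2
β3 →Sf1
β4 →J2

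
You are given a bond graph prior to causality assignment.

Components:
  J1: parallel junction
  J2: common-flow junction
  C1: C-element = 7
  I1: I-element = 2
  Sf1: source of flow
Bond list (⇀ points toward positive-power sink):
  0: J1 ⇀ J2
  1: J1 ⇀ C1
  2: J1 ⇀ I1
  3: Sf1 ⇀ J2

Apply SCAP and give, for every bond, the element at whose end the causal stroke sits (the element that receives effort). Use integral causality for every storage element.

bond 3 |Sf1  (Sf1 fixes flow; stroke at Sf1)
bond 0 |J2  (1-jn J2 has f-setter on 3)
bond 1 |J1  (C1 outputs effort q/C1)
bond 2 |I1  (0-jn J1 has e-setter on 1)

#0 stroke at J2
#1 stroke at J1
#2 stroke at I1
#3 stroke at Sf1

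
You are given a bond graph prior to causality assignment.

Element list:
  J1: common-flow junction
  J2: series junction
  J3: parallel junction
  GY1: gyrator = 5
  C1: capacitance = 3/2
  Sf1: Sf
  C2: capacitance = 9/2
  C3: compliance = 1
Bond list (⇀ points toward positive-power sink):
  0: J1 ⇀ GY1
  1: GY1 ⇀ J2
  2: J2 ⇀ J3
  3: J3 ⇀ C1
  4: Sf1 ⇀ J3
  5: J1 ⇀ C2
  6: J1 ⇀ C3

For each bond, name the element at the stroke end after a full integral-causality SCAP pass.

bond 4 stroke at Sf1  (Sf1 fixes flow; stroke at Sf1)
bond 3 stroke at J3  (C1 outputs effort q/C1)
bond 2 stroke at J2  (J3: bond 3 brought effort, rest push out)
bond 1 stroke at GY1  (J2: last free bond brings flow in)
bond 0 stroke at GY1  (GY GY1: same side as bond 1)
bond 5 stroke at J1  (J1 flow already set via bond 0)
bond 6 stroke at J1  (1-jn J1 has f-setter on 0)

b0 |GY1
b1 |GY1
b2 |J2
b3 |J3
b4 |Sf1
b5 |J1
b6 |J1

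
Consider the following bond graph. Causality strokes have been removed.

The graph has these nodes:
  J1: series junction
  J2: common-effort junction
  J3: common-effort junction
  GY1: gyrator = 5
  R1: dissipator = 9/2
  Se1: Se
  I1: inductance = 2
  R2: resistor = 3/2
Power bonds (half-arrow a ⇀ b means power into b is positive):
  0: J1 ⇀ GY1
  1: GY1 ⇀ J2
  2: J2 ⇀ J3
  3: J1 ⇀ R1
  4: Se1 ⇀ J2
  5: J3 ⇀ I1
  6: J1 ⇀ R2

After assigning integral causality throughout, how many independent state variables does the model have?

b4 →J2  (Se1: effort source, stroke at far end)
b1 →GY1  (0-jn J2 has e-setter on 4)
b2 →J3  (J2: bond 4 brought effort, rest push out)
b5 →I1  (0-jn J3 has e-setter on 2)
b0 →GY1  (GY1: gyrator matches bond 1)
b3 →J1  (1-jn J1 has f-setter on 0)
b6 →J1  (1-jn J1 has f-setter on 0)

1  (I1 all integral)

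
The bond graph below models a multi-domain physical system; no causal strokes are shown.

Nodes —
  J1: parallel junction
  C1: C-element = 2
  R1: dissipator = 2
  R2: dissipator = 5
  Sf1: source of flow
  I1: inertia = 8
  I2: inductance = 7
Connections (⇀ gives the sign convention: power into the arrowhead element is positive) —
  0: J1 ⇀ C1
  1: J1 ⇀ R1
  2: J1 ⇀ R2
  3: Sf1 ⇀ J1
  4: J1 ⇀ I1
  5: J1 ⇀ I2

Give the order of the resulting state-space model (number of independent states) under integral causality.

3  (C1, I1, I2 all integral)

bond 3 stroke→Sf1  (Sf1 (Sf) sets flow on bond)
bond 0 stroke→J1  (C1: C, integral causality)
bond 1 stroke→R1  (common-e at J1 fixed by 0)
bond 2 stroke→R2  (J1: bond 0 brought effort, rest push out)
bond 4 stroke→I1  (common-e at J1 fixed by 0)
bond 5 stroke→I2  (J1: bond 0 brought effort, rest push out)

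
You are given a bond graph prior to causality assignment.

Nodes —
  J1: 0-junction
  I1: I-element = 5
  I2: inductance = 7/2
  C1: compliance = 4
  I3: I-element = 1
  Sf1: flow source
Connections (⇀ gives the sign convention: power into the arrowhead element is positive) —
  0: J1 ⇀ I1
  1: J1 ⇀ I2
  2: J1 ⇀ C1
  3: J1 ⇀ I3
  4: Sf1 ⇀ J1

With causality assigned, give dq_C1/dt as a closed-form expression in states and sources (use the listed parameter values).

dq_C1/dt = F_Sf1 - p_I1/5 - 2*p_I2/7 - p_I3

#4 stroke at Sf1  (Sf1 fixes flow; stroke at Sf1)
#0 stroke at I1  (I1 integral (f out))
#1 stroke at I2  (prefer integral on I2)
#2 stroke at J1  (prefer integral on C1)
#3 stroke at I3  (common-e at J1 fixed by 2)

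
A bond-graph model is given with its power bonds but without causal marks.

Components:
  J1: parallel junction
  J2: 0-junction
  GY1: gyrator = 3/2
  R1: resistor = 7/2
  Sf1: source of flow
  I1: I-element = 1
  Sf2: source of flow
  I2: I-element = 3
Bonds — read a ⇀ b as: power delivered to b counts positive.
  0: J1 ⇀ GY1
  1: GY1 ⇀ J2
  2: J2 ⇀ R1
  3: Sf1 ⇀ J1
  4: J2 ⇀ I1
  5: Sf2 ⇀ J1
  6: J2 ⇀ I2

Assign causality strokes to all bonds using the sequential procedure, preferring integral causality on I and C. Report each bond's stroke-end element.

β3 |Sf1  (Sf1: flow source, stroke at near end)
β5 |Sf2  (Sf2: flow source, stroke at near end)
β0 |J1  (J1: last free bond brings effort in)
β1 |J2  (through GY1, causality inverts; strokes same side of GY1)
β2 |R1  (common-e at J2 fixed by 1)
β4 |I1  (common-e at J2 fixed by 1)
β6 |I2  (J2: bond 1 brought effort, rest push out)

#0 →J1
#1 →J2
#2 →R1
#3 →Sf1
#4 →I1
#5 →Sf2
#6 →I2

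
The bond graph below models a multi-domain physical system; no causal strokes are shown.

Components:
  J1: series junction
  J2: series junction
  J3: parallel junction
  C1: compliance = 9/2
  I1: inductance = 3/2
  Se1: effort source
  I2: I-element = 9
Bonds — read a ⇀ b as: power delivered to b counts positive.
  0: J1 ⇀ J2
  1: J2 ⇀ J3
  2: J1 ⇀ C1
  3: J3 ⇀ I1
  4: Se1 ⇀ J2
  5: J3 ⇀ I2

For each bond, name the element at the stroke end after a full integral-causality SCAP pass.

b0 stroke at J2
b1 stroke at J3
b2 stroke at J1
b3 stroke at I1
b4 stroke at J2
b5 stroke at I2

b4 |J2  (Se1 fixes effort; stroke away)
b2 |J1  (C1 integral (e out))
b0 |J2  (only one flow-in slot at J1)
b1 |J3  (only one flow-in slot at J2)
b3 |I1  (0-jn J3 has e-setter on 1)
b5 |I2  (0-jn J3 has e-setter on 1)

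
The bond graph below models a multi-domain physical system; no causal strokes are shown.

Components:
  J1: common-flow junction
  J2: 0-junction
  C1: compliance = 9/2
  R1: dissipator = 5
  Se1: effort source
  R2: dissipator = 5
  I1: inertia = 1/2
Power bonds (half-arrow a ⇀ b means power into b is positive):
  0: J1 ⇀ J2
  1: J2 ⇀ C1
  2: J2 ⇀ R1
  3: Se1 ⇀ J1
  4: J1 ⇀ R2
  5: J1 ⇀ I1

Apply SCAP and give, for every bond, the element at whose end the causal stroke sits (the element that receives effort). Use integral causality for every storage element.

bond 0 |J1
bond 1 |J2
bond 2 |R1
bond 3 |J1
bond 4 |J1
bond 5 |I1

#3 |J1  (Se1 (Se) sets effort on bond)
#1 |J2  (C1 outputs effort q/C1)
#0 |J1  (J2: bond 1 brought effort, rest push out)
#2 |R1  (J2 effort already set via bond 1)
#5 |I1  (I1 outputs flow p/I1)
#4 |J1  (1-jn J1 has f-setter on 5)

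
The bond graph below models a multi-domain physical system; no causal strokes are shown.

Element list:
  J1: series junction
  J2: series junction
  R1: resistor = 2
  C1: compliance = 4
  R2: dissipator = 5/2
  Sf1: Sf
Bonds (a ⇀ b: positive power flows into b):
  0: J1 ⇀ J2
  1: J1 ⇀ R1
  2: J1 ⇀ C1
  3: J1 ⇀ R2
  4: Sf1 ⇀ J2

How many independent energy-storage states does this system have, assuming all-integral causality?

β4 stroke at Sf1  (source Sf1 imposes f)
β0 stroke at J2  (J2: bond 4 brought flow, rest push out)
β1 stroke at J1  (J1: bond 0 brought flow, rest push out)
β2 stroke at J1  (J1 flow already set via bond 0)
β3 stroke at J1  (J1 flow already set via bond 0)

1  (C1 all integral)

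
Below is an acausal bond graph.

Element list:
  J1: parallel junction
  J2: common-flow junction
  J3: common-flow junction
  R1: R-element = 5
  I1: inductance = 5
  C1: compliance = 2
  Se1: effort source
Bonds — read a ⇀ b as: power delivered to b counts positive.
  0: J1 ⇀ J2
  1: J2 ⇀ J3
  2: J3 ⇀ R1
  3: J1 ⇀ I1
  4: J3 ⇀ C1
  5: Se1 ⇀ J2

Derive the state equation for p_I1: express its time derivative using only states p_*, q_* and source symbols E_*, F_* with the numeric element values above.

dp_I1/dt = -E_Se1 - p_I1 + q_C1/2

β5 |J2  (Se1: effort source, stroke at far end)
β3 |I1  (prefer integral on I1)
β0 |J1  (only one effort-in slot at J1)
β1 |J2  (J2 flow already set via bond 0)
β2 |J3  (J3 flow already set via bond 1)
β4 |J3  (common-f at J3 fixed by 1)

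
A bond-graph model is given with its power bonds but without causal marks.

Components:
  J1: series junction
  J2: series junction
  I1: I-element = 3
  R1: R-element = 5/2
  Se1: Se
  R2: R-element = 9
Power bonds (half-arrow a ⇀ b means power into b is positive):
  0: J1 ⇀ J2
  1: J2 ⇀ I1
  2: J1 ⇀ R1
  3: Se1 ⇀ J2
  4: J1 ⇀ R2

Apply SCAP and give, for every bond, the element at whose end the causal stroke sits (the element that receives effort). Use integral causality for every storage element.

#3 stroke at J2  (Se1 fixes effort; stroke away)
#1 stroke at I1  (I1 outputs flow p/I1)
#0 stroke at J2  (J2 flow already set via bond 1)
#2 stroke at J1  (J1: bond 0 brought flow, rest push out)
#4 stroke at J1  (J1: bond 0 brought flow, rest push out)

bond 0 |J2
bond 1 |I1
bond 2 |J1
bond 3 |J2
bond 4 |J1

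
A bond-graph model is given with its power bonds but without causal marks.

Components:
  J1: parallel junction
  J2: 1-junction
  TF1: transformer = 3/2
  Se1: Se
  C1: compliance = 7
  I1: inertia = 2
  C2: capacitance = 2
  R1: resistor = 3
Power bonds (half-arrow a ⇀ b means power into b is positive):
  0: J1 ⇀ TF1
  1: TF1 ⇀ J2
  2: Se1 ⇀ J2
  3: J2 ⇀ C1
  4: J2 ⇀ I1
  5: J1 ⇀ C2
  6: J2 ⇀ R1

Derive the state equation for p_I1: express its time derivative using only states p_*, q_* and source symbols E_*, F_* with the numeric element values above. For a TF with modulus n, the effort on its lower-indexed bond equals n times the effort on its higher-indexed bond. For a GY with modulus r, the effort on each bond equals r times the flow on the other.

bond 2 →J2  (source Se1 imposes e)
bond 3 →J2  (C1 integral (e out))
bond 4 →I1  (I1 integral (f out))
bond 1 →J2  (1-jn J2 has f-setter on 4)
bond 6 →J2  (1-jn J2 has f-setter on 4)
bond 0 →TF1  (through TF1, causality passes straight; one stroke at TF1)
bond 5 →J1  (closing 0-jn rule on J1)

dp_I1/dt = E_Se1 - 3*p_I1/2 - q_C1/7 + q_C2/3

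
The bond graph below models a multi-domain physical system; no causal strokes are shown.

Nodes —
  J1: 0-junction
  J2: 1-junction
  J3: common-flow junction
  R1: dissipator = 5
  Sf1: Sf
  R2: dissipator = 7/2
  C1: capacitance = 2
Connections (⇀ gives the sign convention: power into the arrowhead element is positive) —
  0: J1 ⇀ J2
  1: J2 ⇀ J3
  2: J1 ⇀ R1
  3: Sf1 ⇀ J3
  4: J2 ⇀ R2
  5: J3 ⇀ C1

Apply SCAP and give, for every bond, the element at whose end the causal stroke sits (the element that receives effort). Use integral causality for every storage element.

#3 →Sf1  (Sf1: flow source, stroke at near end)
#1 →J3  (common-f at J3 fixed by 3)
#5 →J3  (common-f at J3 fixed by 3)
#0 →J2  (1-jn J2 has f-setter on 1)
#4 →J2  (1-jn J2 has f-setter on 1)
#2 →J1  (J1 needs exactly one e-in)

bond 0 →J2
bond 1 →J3
bond 2 →J1
bond 3 →Sf1
bond 4 →J2
bond 5 →J3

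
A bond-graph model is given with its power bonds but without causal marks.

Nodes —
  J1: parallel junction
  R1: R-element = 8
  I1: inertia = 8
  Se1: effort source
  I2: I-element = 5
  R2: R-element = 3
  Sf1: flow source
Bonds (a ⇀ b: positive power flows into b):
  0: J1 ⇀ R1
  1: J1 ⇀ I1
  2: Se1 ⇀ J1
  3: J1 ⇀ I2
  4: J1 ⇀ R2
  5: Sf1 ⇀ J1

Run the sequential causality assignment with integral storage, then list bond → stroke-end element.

bond 2 stroke at J1  (source Se1 imposes e)
bond 5 stroke at Sf1  (Sf1: flow source, stroke at near end)
bond 0 stroke at R1  (0-jn J1 has e-setter on 2)
bond 1 stroke at I1  (J1 effort already set via bond 2)
bond 3 stroke at I2  (J1: bond 2 brought effort, rest push out)
bond 4 stroke at R2  (common-e at J1 fixed by 2)

β0 stroke at R1
β1 stroke at I1
β2 stroke at J1
β3 stroke at I2
β4 stroke at R2
β5 stroke at Sf1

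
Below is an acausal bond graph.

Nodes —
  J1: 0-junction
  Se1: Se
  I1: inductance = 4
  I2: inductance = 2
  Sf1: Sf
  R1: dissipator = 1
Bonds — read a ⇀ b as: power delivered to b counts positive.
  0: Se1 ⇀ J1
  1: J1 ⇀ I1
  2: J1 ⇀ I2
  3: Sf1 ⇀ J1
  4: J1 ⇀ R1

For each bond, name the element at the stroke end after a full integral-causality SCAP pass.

#0 stroke at J1
#1 stroke at I1
#2 stroke at I2
#3 stroke at Sf1
#4 stroke at R1

β0 →J1  (Se1 fixes effort; stroke away)
β3 →Sf1  (Sf1: flow source, stroke at near end)
β1 →I1  (common-e at J1 fixed by 0)
β2 →I2  (J1: bond 0 brought effort, rest push out)
β4 →R1  (J1: bond 0 brought effort, rest push out)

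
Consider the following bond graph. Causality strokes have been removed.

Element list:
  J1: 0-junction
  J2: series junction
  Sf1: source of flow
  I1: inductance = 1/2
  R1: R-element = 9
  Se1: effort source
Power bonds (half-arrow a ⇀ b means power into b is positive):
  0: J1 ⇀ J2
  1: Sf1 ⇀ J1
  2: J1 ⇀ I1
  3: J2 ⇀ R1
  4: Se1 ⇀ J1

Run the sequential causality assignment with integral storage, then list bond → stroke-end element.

bond 1 stroke→Sf1  (Sf1: flow source, stroke at near end)
bond 4 stroke→J1  (Se1 fixes effort; stroke away)
bond 0 stroke→J2  (J1: bond 4 brought effort, rest push out)
bond 2 stroke→I1  (common-e at J1 fixed by 4)
bond 3 stroke→R1  (J2 needs exactly one f-in)

bond 0 stroke→J2
bond 1 stroke→Sf1
bond 2 stroke→I1
bond 3 stroke→R1
bond 4 stroke→J1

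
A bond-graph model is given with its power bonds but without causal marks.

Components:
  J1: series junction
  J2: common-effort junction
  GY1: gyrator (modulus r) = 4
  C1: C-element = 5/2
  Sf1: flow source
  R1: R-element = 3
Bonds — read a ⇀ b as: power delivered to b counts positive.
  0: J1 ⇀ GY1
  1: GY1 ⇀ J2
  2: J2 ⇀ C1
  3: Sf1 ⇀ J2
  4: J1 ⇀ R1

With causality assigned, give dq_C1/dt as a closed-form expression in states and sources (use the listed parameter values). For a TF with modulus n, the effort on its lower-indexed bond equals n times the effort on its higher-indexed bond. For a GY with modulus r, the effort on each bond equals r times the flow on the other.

dq_C1/dt = F_Sf1 - 3*q_C1/40

#3 stroke at Sf1  (Sf1: flow source, stroke at near end)
#2 stroke at J2  (C1: C, integral causality)
#1 stroke at GY1  (J2: bond 2 brought effort, rest push out)
#0 stroke at GY1  (through GY1, causality inverts; strokes same side of GY1)
#4 stroke at J1  (J1: bond 0 brought flow, rest push out)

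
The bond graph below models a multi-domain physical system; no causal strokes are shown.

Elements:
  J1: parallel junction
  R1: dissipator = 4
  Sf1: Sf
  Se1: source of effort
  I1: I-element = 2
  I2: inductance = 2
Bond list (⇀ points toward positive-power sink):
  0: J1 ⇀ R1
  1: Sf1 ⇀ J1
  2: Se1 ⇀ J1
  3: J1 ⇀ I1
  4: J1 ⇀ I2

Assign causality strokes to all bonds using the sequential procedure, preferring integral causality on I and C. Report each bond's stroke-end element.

bond 1 stroke at Sf1  (Sf1 (Sf) sets flow on bond)
bond 2 stroke at J1  (Se1: effort source, stroke at far end)
bond 0 stroke at R1  (J1: bond 2 brought effort, rest push out)
bond 3 stroke at I1  (0-jn J1 has e-setter on 2)
bond 4 stroke at I2  (J1 effort already set via bond 2)

#0 |R1
#1 |Sf1
#2 |J1
#3 |I1
#4 |I2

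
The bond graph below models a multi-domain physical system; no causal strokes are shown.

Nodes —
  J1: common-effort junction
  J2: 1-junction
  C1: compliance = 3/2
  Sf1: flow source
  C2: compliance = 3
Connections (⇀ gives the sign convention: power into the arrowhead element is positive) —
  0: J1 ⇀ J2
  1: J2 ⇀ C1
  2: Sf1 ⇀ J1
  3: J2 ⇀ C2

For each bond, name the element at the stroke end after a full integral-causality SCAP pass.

β0 →J1
β1 →J2
β2 →Sf1
β3 →J2

bond 2 |Sf1  (source Sf1 imposes f)
bond 0 |J1  (closing 0-jn rule on J1)
bond 1 |J2  (J2: bond 0 brought flow, rest push out)
bond 3 |J2  (1-jn J2 has f-setter on 0)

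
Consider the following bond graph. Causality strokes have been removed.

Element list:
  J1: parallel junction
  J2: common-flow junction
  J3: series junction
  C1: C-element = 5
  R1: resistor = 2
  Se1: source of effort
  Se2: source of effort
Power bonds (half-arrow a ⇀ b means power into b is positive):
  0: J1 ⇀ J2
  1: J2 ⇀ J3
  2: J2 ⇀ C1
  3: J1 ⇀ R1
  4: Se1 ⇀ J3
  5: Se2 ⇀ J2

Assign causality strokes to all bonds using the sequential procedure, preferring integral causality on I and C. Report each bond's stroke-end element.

b4 →J3  (source Se1 imposes e)
b5 →J2  (Se2 fixes effort; stroke away)
b1 →J2  (J3: last free bond brings flow in)
b2 →J2  (prefer integral on C1)
b0 →J1  (closing 1-jn rule on J2)
b3 →R1  (0-jn J1 has e-setter on 0)

b0 stroke→J1
b1 stroke→J2
b2 stroke→J2
b3 stroke→R1
b4 stroke→J3
b5 stroke→J2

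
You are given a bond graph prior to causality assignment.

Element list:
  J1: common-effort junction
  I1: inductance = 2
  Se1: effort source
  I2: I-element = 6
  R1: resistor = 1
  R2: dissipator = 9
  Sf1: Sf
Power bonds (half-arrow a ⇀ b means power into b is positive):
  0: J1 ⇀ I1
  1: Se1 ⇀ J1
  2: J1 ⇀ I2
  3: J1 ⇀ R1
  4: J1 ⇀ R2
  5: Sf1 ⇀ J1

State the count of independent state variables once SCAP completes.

β1 →J1  (Se1: effort source, stroke at far end)
β5 →Sf1  (source Sf1 imposes f)
β0 →I1  (0-jn J1 has e-setter on 1)
β2 →I2  (J1 effort already set via bond 1)
β3 →R1  (0-jn J1 has e-setter on 1)
β4 →R2  (0-jn J1 has e-setter on 1)

2  (I1, I2 all integral)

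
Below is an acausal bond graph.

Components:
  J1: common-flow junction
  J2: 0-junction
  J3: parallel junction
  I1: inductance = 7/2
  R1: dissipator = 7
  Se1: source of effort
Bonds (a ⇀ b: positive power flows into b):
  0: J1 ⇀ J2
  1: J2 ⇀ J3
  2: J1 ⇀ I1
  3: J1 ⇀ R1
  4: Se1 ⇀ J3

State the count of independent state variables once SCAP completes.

1  (I1 all integral)

β4 |J3  (Se1 fixes effort; stroke away)
β1 |J2  (J3 effort already set via bond 4)
β0 |J1  (0-jn J2 has e-setter on 1)
β2 |I1  (I1 outputs flow p/I1)
β3 |J1  (1-jn J1 has f-setter on 2)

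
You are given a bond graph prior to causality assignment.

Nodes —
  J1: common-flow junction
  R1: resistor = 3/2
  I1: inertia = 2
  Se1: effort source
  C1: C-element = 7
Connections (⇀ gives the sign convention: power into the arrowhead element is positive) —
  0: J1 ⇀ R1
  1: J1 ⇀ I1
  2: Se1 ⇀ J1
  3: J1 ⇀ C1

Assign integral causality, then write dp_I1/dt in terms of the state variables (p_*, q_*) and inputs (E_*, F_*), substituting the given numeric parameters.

dp_I1/dt = E_Se1 - 3*p_I1/4 - q_C1/7

β2 →J1  (Se1 (Se) sets effort on bond)
β1 →I1  (I1: I, integral causality)
β0 →J1  (J1: bond 1 brought flow, rest push out)
β3 →J1  (J1: bond 1 brought flow, rest push out)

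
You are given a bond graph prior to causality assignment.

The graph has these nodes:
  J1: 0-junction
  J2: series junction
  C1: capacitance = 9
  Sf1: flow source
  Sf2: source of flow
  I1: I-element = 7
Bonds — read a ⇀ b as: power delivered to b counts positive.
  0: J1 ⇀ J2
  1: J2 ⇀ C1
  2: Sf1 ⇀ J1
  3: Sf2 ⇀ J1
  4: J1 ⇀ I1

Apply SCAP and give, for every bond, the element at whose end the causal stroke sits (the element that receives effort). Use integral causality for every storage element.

β2 stroke at Sf1  (Sf1 fixes flow; stroke at Sf1)
β3 stroke at Sf2  (source Sf2 imposes f)
β1 stroke at J2  (C1 integral (e out))
β0 stroke at J1  (closing 1-jn rule on J2)
β4 stroke at I1  (J1: bond 0 brought effort, rest push out)

#0 →J1
#1 →J2
#2 →Sf1
#3 →Sf2
#4 →I1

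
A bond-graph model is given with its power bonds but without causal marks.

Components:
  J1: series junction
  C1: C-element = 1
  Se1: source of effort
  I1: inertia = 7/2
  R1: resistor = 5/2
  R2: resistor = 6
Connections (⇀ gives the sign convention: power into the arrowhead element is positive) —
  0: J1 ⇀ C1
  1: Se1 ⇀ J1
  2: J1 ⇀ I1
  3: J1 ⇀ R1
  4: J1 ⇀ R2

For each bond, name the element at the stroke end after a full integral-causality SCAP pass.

b1 stroke→J1  (Se1 fixes effort; stroke away)
b0 stroke→J1  (C1 outputs effort q/C1)
b2 stroke→I1  (prefer integral on I1)
b3 stroke→J1  (J1 flow already set via bond 2)
b4 stroke→J1  (1-jn J1 has f-setter on 2)

β0 stroke→J1
β1 stroke→J1
β2 stroke→I1
β3 stroke→J1
β4 stroke→J1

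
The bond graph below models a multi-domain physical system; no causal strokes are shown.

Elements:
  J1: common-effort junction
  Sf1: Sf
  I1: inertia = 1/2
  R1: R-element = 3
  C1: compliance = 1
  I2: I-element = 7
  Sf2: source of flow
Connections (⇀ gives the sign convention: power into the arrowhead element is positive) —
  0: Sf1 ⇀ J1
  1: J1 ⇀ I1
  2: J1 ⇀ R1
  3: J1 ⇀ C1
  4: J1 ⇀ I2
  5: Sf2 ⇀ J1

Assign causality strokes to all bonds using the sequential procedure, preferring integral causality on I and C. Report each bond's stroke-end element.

#0 stroke at Sf1
#1 stroke at I1
#2 stroke at R1
#3 stroke at J1
#4 stroke at I2
#5 stroke at Sf2

β0 →Sf1  (source Sf1 imposes f)
β5 →Sf2  (Sf2 fixes flow; stroke at Sf2)
β1 →I1  (I1 outputs flow p/I1)
β3 →J1  (prefer integral on C1)
β2 →R1  (common-e at J1 fixed by 3)
β4 →I2  (0-jn J1 has e-setter on 3)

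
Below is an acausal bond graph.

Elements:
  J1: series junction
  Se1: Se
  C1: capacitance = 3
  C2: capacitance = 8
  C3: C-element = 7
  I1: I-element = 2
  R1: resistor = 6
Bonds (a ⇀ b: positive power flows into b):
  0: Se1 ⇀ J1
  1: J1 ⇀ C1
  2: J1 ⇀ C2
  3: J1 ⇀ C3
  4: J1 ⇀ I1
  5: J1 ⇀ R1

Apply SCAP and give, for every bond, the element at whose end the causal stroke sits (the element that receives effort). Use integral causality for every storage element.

b0 →J1  (source Se1 imposes e)
b1 →J1  (C1 outputs effort q/C1)
b2 →J1  (C2: C, integral causality)
b3 →J1  (prefer integral on C3)
b4 →I1  (prefer integral on I1)
b5 →J1  (J1 flow already set via bond 4)

#0 |J1
#1 |J1
#2 |J1
#3 |J1
#4 |I1
#5 |J1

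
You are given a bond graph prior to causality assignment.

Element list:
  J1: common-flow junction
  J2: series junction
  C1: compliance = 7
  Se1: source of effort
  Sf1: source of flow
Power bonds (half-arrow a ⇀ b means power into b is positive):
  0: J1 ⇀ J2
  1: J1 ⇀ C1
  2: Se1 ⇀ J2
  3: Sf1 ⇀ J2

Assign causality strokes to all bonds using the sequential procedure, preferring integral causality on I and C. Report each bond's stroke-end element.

b2 →J2  (Se1: effort source, stroke at far end)
b3 →Sf1  (Sf1 (Sf) sets flow on bond)
b0 →J2  (1-jn J2 has f-setter on 3)
b1 →J1  (common-f at J1 fixed by 0)

β0 |J2
β1 |J1
β2 |J2
β3 |Sf1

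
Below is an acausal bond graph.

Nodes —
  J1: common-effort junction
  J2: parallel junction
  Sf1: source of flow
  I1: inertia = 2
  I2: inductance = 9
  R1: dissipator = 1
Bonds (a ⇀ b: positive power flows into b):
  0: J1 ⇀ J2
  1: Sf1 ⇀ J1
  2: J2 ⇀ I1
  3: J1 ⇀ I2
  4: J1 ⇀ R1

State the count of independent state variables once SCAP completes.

2  (I1, I2 all integral)

b1 |Sf1  (Sf1 fixes flow; stroke at Sf1)
b2 |I1  (I1 integral (f out))
b0 |J2  (J2 needs exactly one e-in)
b3 |I2  (I2: I, integral causality)
b4 |J1  (J1: last free bond brings effort in)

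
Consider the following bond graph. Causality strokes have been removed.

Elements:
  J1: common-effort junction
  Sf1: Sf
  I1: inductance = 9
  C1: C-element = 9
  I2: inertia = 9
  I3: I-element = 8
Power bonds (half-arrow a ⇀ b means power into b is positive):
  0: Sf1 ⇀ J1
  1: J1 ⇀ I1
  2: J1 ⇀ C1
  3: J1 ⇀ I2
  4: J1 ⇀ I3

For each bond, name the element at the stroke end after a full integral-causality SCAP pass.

#0 →Sf1
#1 →I1
#2 →J1
#3 →I2
#4 →I3

#0 →Sf1  (source Sf1 imposes f)
#1 →I1  (I1 integral (f out))
#2 →J1  (C1: C, integral causality)
#3 →I2  (common-e at J1 fixed by 2)
#4 →I3  (J1 effort already set via bond 2)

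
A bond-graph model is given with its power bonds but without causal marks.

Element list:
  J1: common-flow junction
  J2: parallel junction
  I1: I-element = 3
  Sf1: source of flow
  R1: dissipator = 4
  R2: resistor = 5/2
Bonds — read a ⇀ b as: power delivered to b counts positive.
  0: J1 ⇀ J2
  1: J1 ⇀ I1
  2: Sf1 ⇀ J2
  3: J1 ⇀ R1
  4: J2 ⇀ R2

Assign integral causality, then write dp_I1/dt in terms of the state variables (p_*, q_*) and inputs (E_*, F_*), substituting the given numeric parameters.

dp_I1/dt = -5*F_Sf1/2 - 13*p_I1/6

bond 2 stroke at Sf1  (Sf1 (Sf) sets flow on bond)
bond 1 stroke at I1  (I1 outputs flow p/I1)
bond 0 stroke at J1  (J1 flow already set via bond 1)
bond 3 stroke at J1  (J1 flow already set via bond 1)
bond 4 stroke at J2  (J2: last free bond brings effort in)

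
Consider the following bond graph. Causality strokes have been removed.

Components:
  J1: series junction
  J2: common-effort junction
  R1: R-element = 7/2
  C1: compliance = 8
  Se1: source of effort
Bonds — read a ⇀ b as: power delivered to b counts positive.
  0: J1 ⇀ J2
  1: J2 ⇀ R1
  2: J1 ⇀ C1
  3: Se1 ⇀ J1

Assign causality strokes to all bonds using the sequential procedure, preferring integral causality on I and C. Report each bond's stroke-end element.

#3 stroke→J1  (Se1: effort source, stroke at far end)
#2 stroke→J1  (C1: C, integral causality)
#0 stroke→J2  (J1: last free bond brings flow in)
#1 stroke→R1  (0-jn J2 has e-setter on 0)

#0 stroke→J2
#1 stroke→R1
#2 stroke→J1
#3 stroke→J1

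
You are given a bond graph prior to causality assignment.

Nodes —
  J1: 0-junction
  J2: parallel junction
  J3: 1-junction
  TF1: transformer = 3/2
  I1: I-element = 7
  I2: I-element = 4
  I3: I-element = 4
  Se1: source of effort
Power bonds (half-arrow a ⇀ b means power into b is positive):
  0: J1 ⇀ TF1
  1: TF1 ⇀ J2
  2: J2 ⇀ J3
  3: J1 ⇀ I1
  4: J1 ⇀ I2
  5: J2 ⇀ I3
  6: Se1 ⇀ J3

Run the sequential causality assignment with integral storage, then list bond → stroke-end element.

#6 →J3  (Se1 fixes effort; stroke away)
#2 →J2  (J3 needs exactly one f-in)
#1 →TF1  (J2: bond 2 brought effort, rest push out)
#5 →I3  (J2: bond 2 brought effort, rest push out)
#0 →J1  (TF1 one-in-one-out from 1)
#3 →I1  (J1: bond 0 brought effort, rest push out)
#4 →I2  (J1 effort already set via bond 0)

bond 0 stroke→J1
bond 1 stroke→TF1
bond 2 stroke→J2
bond 3 stroke→I1
bond 4 stroke→I2
bond 5 stroke→I3
bond 6 stroke→J3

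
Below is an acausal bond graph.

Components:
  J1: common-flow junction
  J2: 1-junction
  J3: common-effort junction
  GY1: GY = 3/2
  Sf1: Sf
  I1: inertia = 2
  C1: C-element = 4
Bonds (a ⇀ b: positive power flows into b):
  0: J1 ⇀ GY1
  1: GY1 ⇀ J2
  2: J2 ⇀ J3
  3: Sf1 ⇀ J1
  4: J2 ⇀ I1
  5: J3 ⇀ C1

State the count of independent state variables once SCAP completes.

b3 |Sf1  (Sf1: flow source, stroke at near end)
b0 |J1  (J1: bond 3 brought flow, rest push out)
b1 |J2  (GY GY1: same side as bond 0)
b4 |I1  (I1: I, integral causality)
b2 |J2  (J2 flow already set via bond 4)
b5 |J3  (J3 needs exactly one e-in)

2  (C1, I1 all integral)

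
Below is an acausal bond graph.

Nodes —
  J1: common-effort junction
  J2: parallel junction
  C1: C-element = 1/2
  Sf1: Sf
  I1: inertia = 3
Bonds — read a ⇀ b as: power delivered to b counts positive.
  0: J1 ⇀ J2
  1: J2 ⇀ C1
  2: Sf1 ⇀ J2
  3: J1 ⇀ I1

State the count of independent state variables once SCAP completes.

2  (C1, I1 all integral)

b2 →Sf1  (Sf1: flow source, stroke at near end)
b1 →J2  (C1 outputs effort q/C1)
b0 →J1  (common-e at J2 fixed by 1)
b3 →I1  (J1 effort already set via bond 0)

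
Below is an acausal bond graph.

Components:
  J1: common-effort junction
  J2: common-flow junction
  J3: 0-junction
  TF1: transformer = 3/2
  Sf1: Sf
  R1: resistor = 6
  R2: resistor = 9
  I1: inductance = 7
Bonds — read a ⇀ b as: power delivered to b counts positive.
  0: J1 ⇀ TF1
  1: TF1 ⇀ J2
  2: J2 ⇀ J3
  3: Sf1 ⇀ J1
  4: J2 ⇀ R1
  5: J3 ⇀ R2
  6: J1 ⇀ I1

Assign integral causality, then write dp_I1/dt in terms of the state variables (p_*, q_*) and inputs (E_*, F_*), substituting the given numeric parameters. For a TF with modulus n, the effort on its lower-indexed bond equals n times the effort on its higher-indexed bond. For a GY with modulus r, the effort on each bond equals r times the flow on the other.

#3 |Sf1  (Sf1: flow source, stroke at near end)
#6 |I1  (prefer integral on I1)
#0 |J1  (J1: last free bond brings effort in)
#1 |TF1  (TF TF1: opposite of bond 0)
#2 |J2  (1-jn J2 has f-setter on 1)
#4 |J2  (common-f at J2 fixed by 1)
#5 |J3  (only one effort-in slot at J3)

dp_I1/dt = 135*F_Sf1/4 - 135*p_I1/28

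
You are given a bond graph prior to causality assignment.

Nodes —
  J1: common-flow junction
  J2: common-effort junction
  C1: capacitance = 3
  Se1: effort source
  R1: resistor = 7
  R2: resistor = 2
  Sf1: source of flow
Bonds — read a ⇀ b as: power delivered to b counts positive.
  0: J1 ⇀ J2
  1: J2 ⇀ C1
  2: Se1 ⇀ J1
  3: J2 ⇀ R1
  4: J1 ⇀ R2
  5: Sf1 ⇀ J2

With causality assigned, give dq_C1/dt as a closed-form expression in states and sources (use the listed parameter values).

dq_C1/dt = E_Se1/2 + F_Sf1 - 3*q_C1/14

#2 →J1  (source Se1 imposes e)
#5 →Sf1  (source Sf1 imposes f)
#1 →J2  (C1 integral (e out))
#0 →J1  (0-jn J2 has e-setter on 1)
#3 →R1  (common-e at J2 fixed by 1)
#4 →R2  (J1: last free bond brings flow in)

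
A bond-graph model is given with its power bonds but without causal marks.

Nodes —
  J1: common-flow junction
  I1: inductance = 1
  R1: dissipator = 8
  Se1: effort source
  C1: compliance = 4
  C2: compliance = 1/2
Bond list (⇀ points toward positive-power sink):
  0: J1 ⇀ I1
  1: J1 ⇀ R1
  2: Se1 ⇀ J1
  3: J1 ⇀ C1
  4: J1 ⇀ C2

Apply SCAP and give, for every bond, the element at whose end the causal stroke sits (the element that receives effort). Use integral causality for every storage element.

bond 2 stroke→J1  (source Se1 imposes e)
bond 0 stroke→I1  (I1: I, integral causality)
bond 1 stroke→J1  (1-jn J1 has f-setter on 0)
bond 3 stroke→J1  (1-jn J1 has f-setter on 0)
bond 4 stroke→J1  (common-f at J1 fixed by 0)

b0 →I1
b1 →J1
b2 →J1
b3 →J1
b4 →J1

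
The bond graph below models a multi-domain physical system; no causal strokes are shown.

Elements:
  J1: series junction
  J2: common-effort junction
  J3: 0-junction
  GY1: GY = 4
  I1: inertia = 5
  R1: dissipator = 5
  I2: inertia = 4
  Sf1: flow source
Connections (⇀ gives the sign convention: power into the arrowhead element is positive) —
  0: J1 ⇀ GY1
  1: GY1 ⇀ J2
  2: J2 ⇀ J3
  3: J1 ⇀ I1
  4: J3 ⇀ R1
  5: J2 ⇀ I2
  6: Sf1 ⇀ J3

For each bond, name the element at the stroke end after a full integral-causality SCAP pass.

#0 stroke→J1
#1 stroke→J2
#2 stroke→J3
#3 stroke→I1
#4 stroke→R1
#5 stroke→I2
#6 stroke→Sf1

#6 stroke→Sf1  (Sf1 (Sf) sets flow on bond)
#3 stroke→I1  (I1: I, integral causality)
#0 stroke→J1  (J1: bond 3 brought flow, rest push out)
#1 stroke→J2  (through GY1, causality inverts; strokes same side of GY1)
#2 stroke→J3  (J2: bond 1 brought effort, rest push out)
#5 stroke→I2  (J2 effort already set via bond 1)
#4 stroke→R1  (J3: bond 2 brought effort, rest push out)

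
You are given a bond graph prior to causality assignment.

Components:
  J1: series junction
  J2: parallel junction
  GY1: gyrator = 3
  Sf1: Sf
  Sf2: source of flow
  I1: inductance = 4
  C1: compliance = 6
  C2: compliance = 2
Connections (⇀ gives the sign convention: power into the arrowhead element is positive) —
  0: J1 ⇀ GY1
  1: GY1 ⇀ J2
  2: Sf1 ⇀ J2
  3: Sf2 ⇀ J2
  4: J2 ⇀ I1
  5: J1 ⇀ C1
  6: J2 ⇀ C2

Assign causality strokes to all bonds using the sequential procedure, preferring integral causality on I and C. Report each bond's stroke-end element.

β2 →Sf1  (source Sf1 imposes f)
β3 →Sf2  (source Sf2 imposes f)
β4 →I1  (I1 outputs flow p/I1)
β5 →J1  (C1 outputs effort q/C1)
β0 →GY1  (J1: last free bond brings flow in)
β1 →GY1  (through GY1, causality inverts; strokes same side of GY1)
β6 →J2  (J2 needs exactly one e-in)

b0 →GY1
b1 →GY1
b2 →Sf1
b3 →Sf2
b4 →I1
b5 →J1
b6 →J2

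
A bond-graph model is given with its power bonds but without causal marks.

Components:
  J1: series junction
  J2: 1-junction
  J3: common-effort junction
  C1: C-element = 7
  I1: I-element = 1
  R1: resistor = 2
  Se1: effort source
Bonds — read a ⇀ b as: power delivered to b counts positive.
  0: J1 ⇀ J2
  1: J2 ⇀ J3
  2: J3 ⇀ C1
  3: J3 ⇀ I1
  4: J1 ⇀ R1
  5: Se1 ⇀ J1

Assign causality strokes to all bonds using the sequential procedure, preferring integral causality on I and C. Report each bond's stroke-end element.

bond 0 |J1
bond 1 |J2
bond 2 |J3
bond 3 |I1
bond 4 |R1
bond 5 |J1

b5 |J1  (Se1 (Se) sets effort on bond)
b2 |J3  (C1: C, integral causality)
b1 |J2  (J3: bond 2 brought effort, rest push out)
b3 |I1  (J3: bond 2 brought effort, rest push out)
b0 |J1  (J2 needs exactly one f-in)
b4 |R1  (J1 needs exactly one f-in)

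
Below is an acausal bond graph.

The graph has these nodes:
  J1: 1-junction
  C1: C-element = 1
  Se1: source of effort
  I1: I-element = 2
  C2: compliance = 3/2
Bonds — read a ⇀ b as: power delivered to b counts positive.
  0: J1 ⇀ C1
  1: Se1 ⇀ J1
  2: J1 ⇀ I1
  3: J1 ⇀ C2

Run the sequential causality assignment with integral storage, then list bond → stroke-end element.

b0 |J1
b1 |J1
b2 |I1
b3 |J1

bond 1 stroke→J1  (Se1 fixes effort; stroke away)
bond 0 stroke→J1  (C1: C, integral causality)
bond 2 stroke→I1  (prefer integral on I1)
bond 3 stroke→J1  (J1 flow already set via bond 2)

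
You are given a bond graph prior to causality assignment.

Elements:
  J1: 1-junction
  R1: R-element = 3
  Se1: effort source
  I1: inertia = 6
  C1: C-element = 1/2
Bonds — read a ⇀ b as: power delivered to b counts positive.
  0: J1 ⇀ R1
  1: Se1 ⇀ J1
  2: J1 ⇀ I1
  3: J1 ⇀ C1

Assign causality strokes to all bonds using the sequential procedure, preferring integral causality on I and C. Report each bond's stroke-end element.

bond 1 →J1  (Se1: effort source, stroke at far end)
bond 2 →I1  (I1 integral (f out))
bond 0 →J1  (J1: bond 2 brought flow, rest push out)
bond 3 →J1  (1-jn J1 has f-setter on 2)

β0 |J1
β1 |J1
β2 |I1
β3 |J1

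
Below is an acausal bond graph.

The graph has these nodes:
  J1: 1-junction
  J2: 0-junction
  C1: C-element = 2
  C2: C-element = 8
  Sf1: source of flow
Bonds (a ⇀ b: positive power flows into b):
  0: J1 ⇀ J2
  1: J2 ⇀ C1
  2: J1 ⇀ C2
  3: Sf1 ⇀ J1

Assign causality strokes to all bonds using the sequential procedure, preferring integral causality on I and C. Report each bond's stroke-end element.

b3 |Sf1  (Sf1 (Sf) sets flow on bond)
b0 |J1  (J1: bond 3 brought flow, rest push out)
b2 |J1  (J1 flow already set via bond 3)
b1 |J2  (closing 0-jn rule on J2)

β0 →J1
β1 →J2
β2 →J1
β3 →Sf1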